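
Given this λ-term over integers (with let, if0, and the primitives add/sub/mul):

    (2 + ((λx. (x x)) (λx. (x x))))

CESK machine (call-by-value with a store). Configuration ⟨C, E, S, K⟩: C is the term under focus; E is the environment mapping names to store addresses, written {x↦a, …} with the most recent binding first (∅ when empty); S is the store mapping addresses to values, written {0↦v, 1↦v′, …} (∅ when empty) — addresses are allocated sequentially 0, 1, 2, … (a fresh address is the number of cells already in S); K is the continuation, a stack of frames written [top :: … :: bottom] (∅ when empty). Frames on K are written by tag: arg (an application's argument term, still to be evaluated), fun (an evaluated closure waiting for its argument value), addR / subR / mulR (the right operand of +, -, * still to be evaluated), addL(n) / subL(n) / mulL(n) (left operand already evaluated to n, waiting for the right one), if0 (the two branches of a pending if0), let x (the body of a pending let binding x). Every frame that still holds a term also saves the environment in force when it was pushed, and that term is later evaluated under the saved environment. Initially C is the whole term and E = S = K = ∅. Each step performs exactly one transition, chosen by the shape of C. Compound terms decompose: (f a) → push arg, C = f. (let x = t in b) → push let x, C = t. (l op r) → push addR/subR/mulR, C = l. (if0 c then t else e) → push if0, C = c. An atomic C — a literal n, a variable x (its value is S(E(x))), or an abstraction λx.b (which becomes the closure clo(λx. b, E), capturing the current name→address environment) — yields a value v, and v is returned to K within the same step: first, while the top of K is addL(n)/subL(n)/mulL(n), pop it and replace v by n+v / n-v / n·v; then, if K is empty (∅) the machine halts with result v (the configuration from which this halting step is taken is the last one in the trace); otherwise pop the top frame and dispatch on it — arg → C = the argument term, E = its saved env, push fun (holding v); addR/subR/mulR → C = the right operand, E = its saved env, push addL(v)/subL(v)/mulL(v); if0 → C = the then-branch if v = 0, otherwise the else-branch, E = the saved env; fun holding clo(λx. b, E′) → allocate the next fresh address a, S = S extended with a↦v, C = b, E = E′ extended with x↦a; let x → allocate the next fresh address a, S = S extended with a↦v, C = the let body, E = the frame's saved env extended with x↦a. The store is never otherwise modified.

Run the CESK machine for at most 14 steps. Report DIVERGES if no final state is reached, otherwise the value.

Answer: DIVERGES (no final state within 14 steps)

Derivation:
t=0: ⟨C=(2 + ((λx. (x x)) (λx. (x x)))); E=∅; S=∅; K=∅⟩
t=1: ⟨C=2; E=∅; S=∅; K=[addR]⟩
t=2: ⟨C=((λx. (x x)) (λx. (x x))); E=∅; S=∅; K=[addL(2)]⟩
t=3: ⟨C=(λx. (x x)); E=∅; S=∅; K=[arg :: addL(2)]⟩
t=4: ⟨C=(λx. (x x)); E=∅; S=∅; K=[fun :: addL(2)]⟩
t=5: ⟨C=(x x); E={x↦0}; S={0↦clo(λx. (x x), ∅)}; K=[addL(2)]⟩
t=6: ⟨C=x; E={x↦0}; S={0↦clo(λx. (x x), ∅)}; K=[arg :: addL(2)]⟩
t=7: ⟨C=x; E={x↦0}; S={0↦clo(λx. (x x), ∅)}; K=[fun :: addL(2)]⟩
t=8: ⟨C=(x x); E={x↦1}; S={0↦clo(λx. (x x), ∅), 1↦clo(λx. (x x), ∅)}; K=[addL(2)]⟩
t=9: ⟨C=x; E={x↦1}; S={0↦clo(λx. (x x), ∅), 1↦clo(λx. (x x), ∅)}; K=[arg :: addL(2)]⟩
t=10: ⟨C=x; E={x↦1}; S={0↦clo(λx. (x x), ∅), 1↦clo(λx. (x x), ∅)}; K=[fun :: addL(2)]⟩
t=11: ⟨C=(x x); E={x↦2}; S={0↦clo(λx. (x x), ∅), 1↦clo(λx. (x x), ∅), 2↦clo(λx. (x x), ∅)}; K=[addL(2)]⟩
t=12: ⟨C=x; E={x↦2}; S={0↦clo(λx. (x x), ∅), 1↦clo(λx. (x x), ∅), 2↦clo(λx. (x x), ∅)}; K=[arg :: addL(2)]⟩
t=13: ⟨C=x; E={x↦2}; S={0↦clo(λx. (x x), ∅), 1↦clo(λx. (x x), ∅), 2↦clo(λx. (x x), ∅)}; K=[fun :: addL(2)]⟩
t=14: ⟨C=(x x); E={x↦3}; S={0↦clo(λx. (x x), ∅), 1↦clo(λx. (x x), ∅), 2↦clo(λx. (x x), ∅), 3↦clo(λx. (x x), ∅)}; K=[addL(2)]⟩
→ 14 transitions taken and the configuration is still not final: no result within 14 steps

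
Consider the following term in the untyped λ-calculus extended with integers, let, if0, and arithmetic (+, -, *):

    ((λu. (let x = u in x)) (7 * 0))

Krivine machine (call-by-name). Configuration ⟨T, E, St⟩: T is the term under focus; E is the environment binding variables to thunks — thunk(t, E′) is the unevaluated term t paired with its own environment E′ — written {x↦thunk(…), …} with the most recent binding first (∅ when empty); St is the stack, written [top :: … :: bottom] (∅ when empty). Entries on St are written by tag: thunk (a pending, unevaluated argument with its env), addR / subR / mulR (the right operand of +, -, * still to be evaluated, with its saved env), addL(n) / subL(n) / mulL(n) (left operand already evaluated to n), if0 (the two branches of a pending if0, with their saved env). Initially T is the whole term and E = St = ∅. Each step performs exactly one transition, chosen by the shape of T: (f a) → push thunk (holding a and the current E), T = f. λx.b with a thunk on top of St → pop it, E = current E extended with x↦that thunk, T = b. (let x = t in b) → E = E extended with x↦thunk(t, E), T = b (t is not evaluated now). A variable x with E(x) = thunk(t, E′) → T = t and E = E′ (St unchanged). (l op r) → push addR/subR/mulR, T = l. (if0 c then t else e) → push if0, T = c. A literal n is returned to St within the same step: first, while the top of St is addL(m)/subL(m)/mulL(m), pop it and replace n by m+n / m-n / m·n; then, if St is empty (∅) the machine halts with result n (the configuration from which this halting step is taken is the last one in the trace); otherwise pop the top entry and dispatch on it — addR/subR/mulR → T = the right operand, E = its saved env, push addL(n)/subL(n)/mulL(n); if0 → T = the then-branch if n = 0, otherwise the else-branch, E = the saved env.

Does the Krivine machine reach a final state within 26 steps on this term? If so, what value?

0. [T=((λu. (let x = u in x)) (7 * 0)) | E=∅ | St=∅]
1. [T=(λu. (let x = u in x)) | E=∅ | St=[thunk]]
2. [T=(let x = u in x) | E={u↦thunk((7 * 0), ∅)} | St=∅]
3. [T=x | E={x↦thunk(u, {u↦thunk((7 * 0), ∅)}), u↦thunk((7 * 0), ∅)} | St=∅]
4. [T=u | E={u↦thunk((7 * 0), ∅)} | St=∅]
5. [T=(7 * 0) | E=∅ | St=∅]
6. [T=7 | E=∅ | St=[mulR]]
7. [T=0 | E=∅ | St=[mulL(7)]]
→ final value 0

Answer: 0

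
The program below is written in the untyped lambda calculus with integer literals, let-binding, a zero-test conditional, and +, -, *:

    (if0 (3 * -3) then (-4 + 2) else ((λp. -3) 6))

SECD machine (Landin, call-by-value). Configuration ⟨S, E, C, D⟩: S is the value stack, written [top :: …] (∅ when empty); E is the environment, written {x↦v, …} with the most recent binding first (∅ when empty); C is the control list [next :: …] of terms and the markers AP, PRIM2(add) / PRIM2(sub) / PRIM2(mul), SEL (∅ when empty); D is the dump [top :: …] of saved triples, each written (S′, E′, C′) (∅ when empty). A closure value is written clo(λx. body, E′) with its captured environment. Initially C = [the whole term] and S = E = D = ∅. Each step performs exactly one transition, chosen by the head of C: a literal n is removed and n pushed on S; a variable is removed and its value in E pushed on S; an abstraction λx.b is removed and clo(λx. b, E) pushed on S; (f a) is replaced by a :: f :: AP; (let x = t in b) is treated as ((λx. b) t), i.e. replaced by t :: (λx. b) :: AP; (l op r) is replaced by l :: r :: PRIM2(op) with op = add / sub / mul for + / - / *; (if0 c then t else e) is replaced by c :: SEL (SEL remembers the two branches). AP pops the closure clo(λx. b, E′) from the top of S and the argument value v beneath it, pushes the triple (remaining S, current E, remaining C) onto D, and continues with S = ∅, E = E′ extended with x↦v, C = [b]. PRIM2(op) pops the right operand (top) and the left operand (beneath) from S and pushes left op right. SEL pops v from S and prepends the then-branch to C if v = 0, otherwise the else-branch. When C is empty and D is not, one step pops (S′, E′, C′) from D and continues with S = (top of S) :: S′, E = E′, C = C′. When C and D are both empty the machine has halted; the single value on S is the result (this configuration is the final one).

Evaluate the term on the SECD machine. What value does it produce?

step 0: [S=∅ | E=∅ | C=[(if0 (3 * -3) then (-4 + 2) else ((λp. -3) 6))] | D=∅]
step 1: [S=∅ | E=∅ | C=[(3 * -3) :: SEL] | D=∅]
step 2: [S=∅ | E=∅ | C=[3 :: -3 :: PRIM2(mul) :: SEL] | D=∅]
step 3: [S=[3] | E=∅ | C=[-3 :: PRIM2(mul) :: SEL] | D=∅]
step 4: [S=[-3 :: 3] | E=∅ | C=[PRIM2(mul) :: SEL] | D=∅]
step 5: [S=[-9] | E=∅ | C=[SEL] | D=∅]
step 6: [S=∅ | E=∅ | C=[((λp. -3) 6)] | D=∅]
step 7: [S=∅ | E=∅ | C=[6 :: (λp. -3) :: AP] | D=∅]
step 8: [S=[6] | E=∅ | C=[(λp. -3) :: AP] | D=∅]
step 9: [S=[clo(λp. -3, ∅) :: 6] | E=∅ | C=[AP] | D=∅]
step 10: [S=∅ | E={p↦6} | C=[-3] | D=[(∅, ∅, ∅)]]
step 11: [S=[-3] | E={p↦6} | C=∅ | D=[(∅, ∅, ∅)]]
step 12: [S=[-3] | E=∅ | C=∅ | D=∅]
→ final value -3

Answer: -3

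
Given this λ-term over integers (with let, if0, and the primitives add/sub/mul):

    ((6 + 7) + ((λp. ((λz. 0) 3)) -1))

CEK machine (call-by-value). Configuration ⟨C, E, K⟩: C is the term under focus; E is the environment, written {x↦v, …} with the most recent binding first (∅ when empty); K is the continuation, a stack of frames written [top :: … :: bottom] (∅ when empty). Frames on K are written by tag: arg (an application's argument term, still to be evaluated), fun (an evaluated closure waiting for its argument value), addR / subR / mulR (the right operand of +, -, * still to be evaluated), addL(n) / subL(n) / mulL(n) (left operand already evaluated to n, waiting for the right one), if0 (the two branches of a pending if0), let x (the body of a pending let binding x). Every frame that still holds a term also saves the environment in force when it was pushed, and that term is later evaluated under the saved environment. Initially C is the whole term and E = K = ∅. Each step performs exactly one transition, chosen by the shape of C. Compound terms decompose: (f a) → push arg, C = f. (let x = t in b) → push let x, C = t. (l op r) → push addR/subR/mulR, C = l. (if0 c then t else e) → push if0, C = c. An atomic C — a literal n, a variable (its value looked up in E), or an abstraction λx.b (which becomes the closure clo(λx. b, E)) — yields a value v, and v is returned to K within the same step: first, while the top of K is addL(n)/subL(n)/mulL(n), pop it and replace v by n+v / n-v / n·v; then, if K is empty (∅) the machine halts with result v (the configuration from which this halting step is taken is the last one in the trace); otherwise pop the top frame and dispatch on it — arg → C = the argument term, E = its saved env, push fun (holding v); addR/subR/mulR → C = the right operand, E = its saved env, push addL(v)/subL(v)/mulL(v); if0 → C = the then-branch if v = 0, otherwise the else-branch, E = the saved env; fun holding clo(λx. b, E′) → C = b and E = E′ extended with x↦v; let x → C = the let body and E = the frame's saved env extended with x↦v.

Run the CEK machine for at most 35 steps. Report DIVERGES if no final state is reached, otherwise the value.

Answer: 13

Derivation:
[0] [C=((6 + 7) + ((λp. ((λz. 0) 3)) -1)) | E=∅ | K=∅]
[1] [C=(6 + 7) | E=∅ | K=[addR]]
[2] [C=6 | E=∅ | K=[addR :: addR]]
[3] [C=7 | E=∅ | K=[addL(6) :: addR]]
[4] [C=((λp. ((λz. 0) 3)) -1) | E=∅ | K=[addL(13)]]
[5] [C=(λp. ((λz. 0) 3)) | E=∅ | K=[arg :: addL(13)]]
[6] [C=-1 | E=∅ | K=[fun :: addL(13)]]
[7] [C=((λz. 0) 3) | E={p↦-1} | K=[addL(13)]]
[8] [C=(λz. 0) | E={p↦-1} | K=[arg :: addL(13)]]
[9] [C=3 | E={p↦-1} | K=[fun :: addL(13)]]
[10] [C=0 | E={z↦3, p↦-1} | K=[addL(13)]]
→ final value 13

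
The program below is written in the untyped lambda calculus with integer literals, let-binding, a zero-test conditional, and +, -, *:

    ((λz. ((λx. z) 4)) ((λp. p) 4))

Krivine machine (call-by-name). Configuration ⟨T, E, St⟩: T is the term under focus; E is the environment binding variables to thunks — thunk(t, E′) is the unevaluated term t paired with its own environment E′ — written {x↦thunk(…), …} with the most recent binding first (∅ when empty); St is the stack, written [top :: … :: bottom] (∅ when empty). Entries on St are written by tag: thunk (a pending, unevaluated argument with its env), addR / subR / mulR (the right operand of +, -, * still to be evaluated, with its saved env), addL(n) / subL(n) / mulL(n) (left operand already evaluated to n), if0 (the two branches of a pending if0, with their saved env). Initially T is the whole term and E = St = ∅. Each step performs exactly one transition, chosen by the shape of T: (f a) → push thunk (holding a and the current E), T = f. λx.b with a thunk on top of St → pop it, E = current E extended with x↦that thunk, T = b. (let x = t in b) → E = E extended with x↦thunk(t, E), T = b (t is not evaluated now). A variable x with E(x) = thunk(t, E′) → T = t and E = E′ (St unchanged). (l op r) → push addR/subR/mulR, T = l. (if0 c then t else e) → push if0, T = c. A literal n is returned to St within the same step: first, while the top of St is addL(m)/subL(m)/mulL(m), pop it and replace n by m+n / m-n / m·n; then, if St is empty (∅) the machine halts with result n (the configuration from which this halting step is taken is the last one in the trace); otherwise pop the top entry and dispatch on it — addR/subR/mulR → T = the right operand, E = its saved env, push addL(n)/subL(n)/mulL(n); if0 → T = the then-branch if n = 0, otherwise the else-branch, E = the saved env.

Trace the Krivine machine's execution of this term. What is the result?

Answer: 4

Derivation:
[0] ⟨T=((λz. ((λx. z) 4)) ((λp. p) 4)); E=∅; St=∅⟩
[1] ⟨T=(λz. ((λx. z) 4)); E=∅; St=[thunk]⟩
[2] ⟨T=((λx. z) 4); E={z↦thunk(((λp. p) 4), ∅)}; St=∅⟩
[3] ⟨T=(λx. z); E={z↦thunk(((λp. p) 4), ∅)}; St=[thunk]⟩
[4] ⟨T=z; E={x↦thunk(4, {z↦thunk(((λp. p) 4), ∅)}), z↦thunk(((λp. p) 4), ∅)}; St=∅⟩
[5] ⟨T=((λp. p) 4); E=∅; St=∅⟩
[6] ⟨T=(λp. p); E=∅; St=[thunk]⟩
[7] ⟨T=p; E={p↦thunk(4, ∅)}; St=∅⟩
[8] ⟨T=4; E=∅; St=∅⟩
→ final value 4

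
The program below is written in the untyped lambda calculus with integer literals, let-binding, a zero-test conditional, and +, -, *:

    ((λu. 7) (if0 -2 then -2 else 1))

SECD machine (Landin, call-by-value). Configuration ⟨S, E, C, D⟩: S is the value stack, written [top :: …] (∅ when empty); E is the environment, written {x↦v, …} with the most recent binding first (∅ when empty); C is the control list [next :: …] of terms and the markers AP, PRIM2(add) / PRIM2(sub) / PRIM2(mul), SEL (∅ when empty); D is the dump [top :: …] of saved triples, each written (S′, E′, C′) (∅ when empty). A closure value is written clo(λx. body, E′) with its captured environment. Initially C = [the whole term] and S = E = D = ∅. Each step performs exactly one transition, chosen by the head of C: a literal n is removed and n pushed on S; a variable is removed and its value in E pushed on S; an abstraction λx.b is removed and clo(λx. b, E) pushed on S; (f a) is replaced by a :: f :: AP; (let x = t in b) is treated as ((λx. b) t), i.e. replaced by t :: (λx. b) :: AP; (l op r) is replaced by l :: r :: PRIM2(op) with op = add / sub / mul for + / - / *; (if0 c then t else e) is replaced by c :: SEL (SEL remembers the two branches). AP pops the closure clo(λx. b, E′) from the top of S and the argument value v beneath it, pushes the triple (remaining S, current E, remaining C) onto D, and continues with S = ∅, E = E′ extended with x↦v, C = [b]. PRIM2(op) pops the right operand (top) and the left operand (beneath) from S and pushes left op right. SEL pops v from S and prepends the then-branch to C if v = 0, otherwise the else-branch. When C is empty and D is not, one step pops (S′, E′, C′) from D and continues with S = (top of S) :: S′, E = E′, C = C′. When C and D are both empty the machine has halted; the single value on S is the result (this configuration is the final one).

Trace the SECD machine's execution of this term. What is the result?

Answer: 7

Execution trace:
step 0: ⟨S=∅; E=∅; C=[((λu. 7) (if0 -2 then -2 else 1))]; D=∅⟩
step 1: ⟨S=∅; E=∅; C=[(if0 -2 then -2 else 1) :: (λu. 7) :: AP]; D=∅⟩
step 2: ⟨S=∅; E=∅; C=[-2 :: SEL :: (λu. 7) :: AP]; D=∅⟩
step 3: ⟨S=[-2]; E=∅; C=[SEL :: (λu. 7) :: AP]; D=∅⟩
step 4: ⟨S=∅; E=∅; C=[1 :: (λu. 7) :: AP]; D=∅⟩
step 5: ⟨S=[1]; E=∅; C=[(λu. 7) :: AP]; D=∅⟩
step 6: ⟨S=[clo(λu. 7, ∅) :: 1]; E=∅; C=[AP]; D=∅⟩
step 7: ⟨S=∅; E={u↦1}; C=[7]; D=[(∅, ∅, ∅)]⟩
step 8: ⟨S=[7]; E={u↦1}; C=∅; D=[(∅, ∅, ∅)]⟩
step 9: ⟨S=[7]; E=∅; C=∅; D=∅⟩
→ final value 7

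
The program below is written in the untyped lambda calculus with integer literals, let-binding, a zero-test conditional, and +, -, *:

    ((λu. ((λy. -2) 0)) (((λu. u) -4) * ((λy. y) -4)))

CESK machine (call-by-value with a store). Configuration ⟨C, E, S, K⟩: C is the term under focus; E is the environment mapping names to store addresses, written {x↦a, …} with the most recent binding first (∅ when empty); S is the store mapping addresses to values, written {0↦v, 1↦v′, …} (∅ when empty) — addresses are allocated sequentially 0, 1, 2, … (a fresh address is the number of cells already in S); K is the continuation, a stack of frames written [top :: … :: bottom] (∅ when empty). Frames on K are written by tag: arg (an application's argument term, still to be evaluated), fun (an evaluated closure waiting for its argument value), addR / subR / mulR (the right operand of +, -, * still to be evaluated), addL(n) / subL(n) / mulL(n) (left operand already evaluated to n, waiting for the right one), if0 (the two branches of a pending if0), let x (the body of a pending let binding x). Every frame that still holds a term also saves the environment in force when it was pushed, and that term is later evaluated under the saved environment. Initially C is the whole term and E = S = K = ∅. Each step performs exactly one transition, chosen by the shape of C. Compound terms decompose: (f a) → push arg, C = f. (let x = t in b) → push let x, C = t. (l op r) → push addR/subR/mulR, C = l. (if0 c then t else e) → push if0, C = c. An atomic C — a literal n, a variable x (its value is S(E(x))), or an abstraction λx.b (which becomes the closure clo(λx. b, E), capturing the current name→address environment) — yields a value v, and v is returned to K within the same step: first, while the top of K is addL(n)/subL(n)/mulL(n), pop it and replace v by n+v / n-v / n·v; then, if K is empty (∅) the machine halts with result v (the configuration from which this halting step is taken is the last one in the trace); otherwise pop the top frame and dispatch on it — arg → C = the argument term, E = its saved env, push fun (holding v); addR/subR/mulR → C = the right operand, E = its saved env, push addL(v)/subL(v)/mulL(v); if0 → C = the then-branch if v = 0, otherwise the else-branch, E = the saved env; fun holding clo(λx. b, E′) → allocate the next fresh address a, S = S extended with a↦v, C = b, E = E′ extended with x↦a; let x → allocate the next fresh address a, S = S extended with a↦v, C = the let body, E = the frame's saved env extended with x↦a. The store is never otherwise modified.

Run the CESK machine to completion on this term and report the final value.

Answer: -2

Execution trace:
t=0: [C=((λu. ((λy. -2) 0)) (((λu. u) -4) * ((λy. y) -4))) | E=∅ | S=∅ | K=∅]
t=1: [C=(λu. ((λy. -2) 0)) | E=∅ | S=∅ | K=[arg]]
t=2: [C=(((λu. u) -4) * ((λy. y) -4)) | E=∅ | S=∅ | K=[fun]]
t=3: [C=((λu. u) -4) | E=∅ | S=∅ | K=[mulR :: fun]]
t=4: [C=(λu. u) | E=∅ | S=∅ | K=[arg :: mulR :: fun]]
t=5: [C=-4 | E=∅ | S=∅ | K=[fun :: mulR :: fun]]
t=6: [C=u | E={u↦0} | S={0↦-4} | K=[mulR :: fun]]
t=7: [C=((λy. y) -4) | E=∅ | S={0↦-4} | K=[mulL(-4) :: fun]]
t=8: [C=(λy. y) | E=∅ | S={0↦-4} | K=[arg :: mulL(-4) :: fun]]
t=9: [C=-4 | E=∅ | S={0↦-4} | K=[fun :: mulL(-4) :: fun]]
t=10: [C=y | E={y↦1} | S={0↦-4, 1↦-4} | K=[mulL(-4) :: fun]]
t=11: [C=((λy. -2) 0) | E={u↦2} | S={0↦-4, 1↦-4, 2↦16} | K=∅]
t=12: [C=(λy. -2) | E={u↦2} | S={0↦-4, 1↦-4, 2↦16} | K=[arg]]
t=13: [C=0 | E={u↦2} | S={0↦-4, 1↦-4, 2↦16} | K=[fun]]
t=14: [C=-2 | E={y↦3, u↦2} | S={0↦-4, 1↦-4, 2↦16, 3↦0} | K=∅]
→ final value -2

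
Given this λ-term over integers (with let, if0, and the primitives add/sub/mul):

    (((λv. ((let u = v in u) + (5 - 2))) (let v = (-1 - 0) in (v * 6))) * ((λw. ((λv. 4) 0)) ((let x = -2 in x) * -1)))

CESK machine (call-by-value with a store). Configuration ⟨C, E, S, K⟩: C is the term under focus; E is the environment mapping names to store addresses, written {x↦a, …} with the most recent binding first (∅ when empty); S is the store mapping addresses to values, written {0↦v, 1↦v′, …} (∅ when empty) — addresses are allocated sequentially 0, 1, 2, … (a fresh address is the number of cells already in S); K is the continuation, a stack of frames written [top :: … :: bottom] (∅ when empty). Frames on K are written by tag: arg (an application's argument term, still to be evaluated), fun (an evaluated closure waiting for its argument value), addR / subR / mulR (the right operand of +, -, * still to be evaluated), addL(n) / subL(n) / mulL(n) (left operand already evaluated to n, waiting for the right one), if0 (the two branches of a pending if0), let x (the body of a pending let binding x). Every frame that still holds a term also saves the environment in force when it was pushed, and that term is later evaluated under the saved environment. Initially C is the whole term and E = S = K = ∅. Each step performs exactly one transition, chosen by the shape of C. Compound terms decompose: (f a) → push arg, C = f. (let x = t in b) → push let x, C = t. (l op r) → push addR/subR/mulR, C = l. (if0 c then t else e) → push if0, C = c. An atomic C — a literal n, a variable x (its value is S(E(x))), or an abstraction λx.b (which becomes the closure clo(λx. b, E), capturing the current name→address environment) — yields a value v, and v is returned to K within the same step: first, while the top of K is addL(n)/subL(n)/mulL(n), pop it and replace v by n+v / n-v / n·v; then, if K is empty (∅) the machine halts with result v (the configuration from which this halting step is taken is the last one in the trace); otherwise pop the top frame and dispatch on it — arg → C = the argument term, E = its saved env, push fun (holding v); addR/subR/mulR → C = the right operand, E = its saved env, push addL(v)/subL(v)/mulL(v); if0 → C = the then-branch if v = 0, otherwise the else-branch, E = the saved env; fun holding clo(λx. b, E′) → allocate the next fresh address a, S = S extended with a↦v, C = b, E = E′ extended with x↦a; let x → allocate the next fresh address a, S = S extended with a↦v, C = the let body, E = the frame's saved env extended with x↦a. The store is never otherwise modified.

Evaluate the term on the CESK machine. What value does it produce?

Answer: -12

Derivation:
[0] ⟨C=(((λv. ((let u = v in u) + (5 - 2))) (let v = (-1 - 0) in (v * 6))) * ((λw. ((λv. 4) 0)) ((let x = -2 in x) * -1))); E=∅; S=∅; K=∅⟩
[1] ⟨C=((λv. ((let u = v in u) + (5 - 2))) (let v = (-1 - 0) in (v * 6))); E=∅; S=∅; K=[mulR]⟩
[2] ⟨C=(λv. ((let u = v in u) + (5 - 2))); E=∅; S=∅; K=[arg :: mulR]⟩
[3] ⟨C=(let v = (-1 - 0) in (v * 6)); E=∅; S=∅; K=[fun :: mulR]⟩
[4] ⟨C=(-1 - 0); E=∅; S=∅; K=[let v :: fun :: mulR]⟩
[5] ⟨C=-1; E=∅; S=∅; K=[subR :: let v :: fun :: mulR]⟩
[6] ⟨C=0; E=∅; S=∅; K=[subL(-1) :: let v :: fun :: mulR]⟩
[7] ⟨C=(v * 6); E={v↦0}; S={0↦-1}; K=[fun :: mulR]⟩
[8] ⟨C=v; E={v↦0}; S={0↦-1}; K=[mulR :: fun :: mulR]⟩
[9] ⟨C=6; E={v↦0}; S={0↦-1}; K=[mulL(-1) :: fun :: mulR]⟩
[10] ⟨C=((let u = v in u) + (5 - 2)); E={v↦1}; S={0↦-1, 1↦-6}; K=[mulR]⟩
[11] ⟨C=(let u = v in u); E={v↦1}; S={0↦-1, 1↦-6}; K=[addR :: mulR]⟩
[12] ⟨C=v; E={v↦1}; S={0↦-1, 1↦-6}; K=[let u :: addR :: mulR]⟩
[13] ⟨C=u; E={u↦2, v↦1}; S={0↦-1, 1↦-6, 2↦-6}; K=[addR :: mulR]⟩
[14] ⟨C=(5 - 2); E={v↦1}; S={0↦-1, 1↦-6, 2↦-6}; K=[addL(-6) :: mulR]⟩
[15] ⟨C=5; E={v↦1}; S={0↦-1, 1↦-6, 2↦-6}; K=[subR :: addL(-6) :: mulR]⟩
[16] ⟨C=2; E={v↦1}; S={0↦-1, 1↦-6, 2↦-6}; K=[subL(5) :: addL(-6) :: mulR]⟩
[17] ⟨C=((λw. ((λv. 4) 0)) ((let x = -2 in x) * -1)); E=∅; S={0↦-1, 1↦-6, 2↦-6}; K=[mulL(-3)]⟩
[18] ⟨C=(λw. ((λv. 4) 0)); E=∅; S={0↦-1, 1↦-6, 2↦-6}; K=[arg :: mulL(-3)]⟩
[19] ⟨C=((let x = -2 in x) * -1); E=∅; S={0↦-1, 1↦-6, 2↦-6}; K=[fun :: mulL(-3)]⟩
[20] ⟨C=(let x = -2 in x); E=∅; S={0↦-1, 1↦-6, 2↦-6}; K=[mulR :: fun :: mulL(-3)]⟩
[21] ⟨C=-2; E=∅; S={0↦-1, 1↦-6, 2↦-6}; K=[let x :: mulR :: fun :: mulL(-3)]⟩
[22] ⟨C=x; E={x↦3}; S={0↦-1, 1↦-6, 2↦-6, 3↦-2}; K=[mulR :: fun :: mulL(-3)]⟩
[23] ⟨C=-1; E=∅; S={0↦-1, 1↦-6, 2↦-6, 3↦-2}; K=[mulL(-2) :: fun :: mulL(-3)]⟩
[24] ⟨C=((λv. 4) 0); E={w↦4}; S={0↦-1, 1↦-6, 2↦-6, 3↦-2, 4↦2}; K=[mulL(-3)]⟩
[25] ⟨C=(λv. 4); E={w↦4}; S={0↦-1, 1↦-6, 2↦-6, 3↦-2, 4↦2}; K=[arg :: mulL(-3)]⟩
[26] ⟨C=0; E={w↦4}; S={0↦-1, 1↦-6, 2↦-6, 3↦-2, 4↦2}; K=[fun :: mulL(-3)]⟩
[27] ⟨C=4; E={v↦5, w↦4}; S={0↦-1, 1↦-6, 2↦-6, 3↦-2, 4↦2, 5↦0}; K=[mulL(-3)]⟩
→ final value -12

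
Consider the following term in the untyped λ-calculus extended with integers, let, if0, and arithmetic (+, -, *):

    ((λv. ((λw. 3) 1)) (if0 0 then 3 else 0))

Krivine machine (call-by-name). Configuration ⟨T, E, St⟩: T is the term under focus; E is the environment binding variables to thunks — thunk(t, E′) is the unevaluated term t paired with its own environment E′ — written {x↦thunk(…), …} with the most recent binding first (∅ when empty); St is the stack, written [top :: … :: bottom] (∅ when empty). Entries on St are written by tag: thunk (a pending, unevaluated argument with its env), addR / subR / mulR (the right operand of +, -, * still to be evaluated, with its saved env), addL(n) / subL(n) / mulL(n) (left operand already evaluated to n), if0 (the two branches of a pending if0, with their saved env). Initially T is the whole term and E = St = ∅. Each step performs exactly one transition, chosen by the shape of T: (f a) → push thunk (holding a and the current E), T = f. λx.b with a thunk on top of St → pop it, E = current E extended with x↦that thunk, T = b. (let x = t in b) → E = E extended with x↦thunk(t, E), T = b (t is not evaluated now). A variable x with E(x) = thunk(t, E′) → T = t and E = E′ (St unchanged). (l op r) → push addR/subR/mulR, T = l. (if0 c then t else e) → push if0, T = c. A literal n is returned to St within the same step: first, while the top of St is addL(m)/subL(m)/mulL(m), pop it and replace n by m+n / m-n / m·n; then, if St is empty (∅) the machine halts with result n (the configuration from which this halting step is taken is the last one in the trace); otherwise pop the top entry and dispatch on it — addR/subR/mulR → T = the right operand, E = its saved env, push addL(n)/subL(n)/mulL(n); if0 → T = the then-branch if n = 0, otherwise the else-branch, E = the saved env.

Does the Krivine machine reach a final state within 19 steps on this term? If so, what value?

Answer: 3

Derivation:
0. [T=((λv. ((λw. 3) 1)) (if0 0 then 3 else 0)) | E=∅ | St=∅]
1. [T=(λv. ((λw. 3) 1)) | E=∅ | St=[thunk]]
2. [T=((λw. 3) 1) | E={v↦thunk((if0 0 then 3 else 0), ∅)} | St=∅]
3. [T=(λw. 3) | E={v↦thunk((if0 0 then 3 else 0), ∅)} | St=[thunk]]
4. [T=3 | E={w↦thunk(1, {v↦thunk((if0 0 then 3 else 0), ∅)}), v↦thunk((if0 0 then 3 else 0), ∅)} | St=∅]
→ final value 3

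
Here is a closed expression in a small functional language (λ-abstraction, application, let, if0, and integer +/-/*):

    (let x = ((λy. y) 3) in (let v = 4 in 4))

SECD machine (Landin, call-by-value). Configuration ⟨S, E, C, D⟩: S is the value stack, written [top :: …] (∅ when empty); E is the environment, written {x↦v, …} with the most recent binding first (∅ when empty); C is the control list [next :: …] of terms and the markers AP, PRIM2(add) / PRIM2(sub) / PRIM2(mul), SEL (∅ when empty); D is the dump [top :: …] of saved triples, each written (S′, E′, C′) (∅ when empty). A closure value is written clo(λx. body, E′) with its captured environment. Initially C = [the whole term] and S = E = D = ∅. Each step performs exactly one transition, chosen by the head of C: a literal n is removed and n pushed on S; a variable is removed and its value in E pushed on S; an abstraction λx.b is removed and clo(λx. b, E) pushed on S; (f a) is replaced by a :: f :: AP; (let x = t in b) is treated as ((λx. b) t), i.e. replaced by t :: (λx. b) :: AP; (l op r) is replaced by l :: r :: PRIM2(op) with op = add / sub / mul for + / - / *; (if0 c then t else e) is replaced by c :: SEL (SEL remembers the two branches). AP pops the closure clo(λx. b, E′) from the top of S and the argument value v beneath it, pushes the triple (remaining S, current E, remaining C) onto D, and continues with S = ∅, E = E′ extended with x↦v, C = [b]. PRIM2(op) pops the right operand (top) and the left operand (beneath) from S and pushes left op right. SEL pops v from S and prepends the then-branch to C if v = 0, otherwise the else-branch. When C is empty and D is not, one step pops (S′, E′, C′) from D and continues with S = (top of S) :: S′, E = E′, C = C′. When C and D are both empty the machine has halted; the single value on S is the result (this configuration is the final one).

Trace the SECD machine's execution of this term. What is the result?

t=0: [S=∅ | E=∅ | C=[(let x = ((λy. y) 3) in (let v = 4 in 4))] | D=∅]
t=1: [S=∅ | E=∅ | C=[((λy. y) 3) :: (λx. (let v = 4 in 4)) :: AP] | D=∅]
t=2: [S=∅ | E=∅ | C=[3 :: (λy. y) :: AP :: (λx. (let v = 4 in 4)) :: AP] | D=∅]
t=3: [S=[3] | E=∅ | C=[(λy. y) :: AP :: (λx. (let v = 4 in 4)) :: AP] | D=∅]
t=4: [S=[clo(λy. y, ∅) :: 3] | E=∅ | C=[AP :: (λx. (let v = 4 in 4)) :: AP] | D=∅]
t=5: [S=∅ | E={y↦3} | C=[y] | D=[(∅, ∅, [(λx. (let v = 4 in 4)) :: AP])]]
t=6: [S=[3] | E={y↦3} | C=∅ | D=[(∅, ∅, [(λx. (let v = 4 in 4)) :: AP])]]
t=7: [S=[3] | E=∅ | C=[(λx. (let v = 4 in 4)) :: AP] | D=∅]
t=8: [S=[clo(λx. (let v = 4 in 4), ∅) :: 3] | E=∅ | C=[AP] | D=∅]
t=9: [S=∅ | E={x↦3} | C=[(let v = 4 in 4)] | D=[(∅, ∅, ∅)]]
t=10: [S=∅ | E={x↦3} | C=[4 :: (λv. 4) :: AP] | D=[(∅, ∅, ∅)]]
t=11: [S=[4] | E={x↦3} | C=[(λv. 4) :: AP] | D=[(∅, ∅, ∅)]]
t=12: [S=[clo(λv. 4, {x↦3}) :: 4] | E={x↦3} | C=[AP] | D=[(∅, ∅, ∅)]]
t=13: [S=∅ | E={v↦4, x↦3} | C=[4] | D=[(∅, {x↦3}, ∅) :: (∅, ∅, ∅)]]
t=14: [S=[4] | E={v↦4, x↦3} | C=∅ | D=[(∅, {x↦3}, ∅) :: (∅, ∅, ∅)]]
t=15: [S=[4] | E={x↦3} | C=∅ | D=[(∅, ∅, ∅)]]
t=16: [S=[4] | E=∅ | C=∅ | D=∅]
→ final value 4

Answer: 4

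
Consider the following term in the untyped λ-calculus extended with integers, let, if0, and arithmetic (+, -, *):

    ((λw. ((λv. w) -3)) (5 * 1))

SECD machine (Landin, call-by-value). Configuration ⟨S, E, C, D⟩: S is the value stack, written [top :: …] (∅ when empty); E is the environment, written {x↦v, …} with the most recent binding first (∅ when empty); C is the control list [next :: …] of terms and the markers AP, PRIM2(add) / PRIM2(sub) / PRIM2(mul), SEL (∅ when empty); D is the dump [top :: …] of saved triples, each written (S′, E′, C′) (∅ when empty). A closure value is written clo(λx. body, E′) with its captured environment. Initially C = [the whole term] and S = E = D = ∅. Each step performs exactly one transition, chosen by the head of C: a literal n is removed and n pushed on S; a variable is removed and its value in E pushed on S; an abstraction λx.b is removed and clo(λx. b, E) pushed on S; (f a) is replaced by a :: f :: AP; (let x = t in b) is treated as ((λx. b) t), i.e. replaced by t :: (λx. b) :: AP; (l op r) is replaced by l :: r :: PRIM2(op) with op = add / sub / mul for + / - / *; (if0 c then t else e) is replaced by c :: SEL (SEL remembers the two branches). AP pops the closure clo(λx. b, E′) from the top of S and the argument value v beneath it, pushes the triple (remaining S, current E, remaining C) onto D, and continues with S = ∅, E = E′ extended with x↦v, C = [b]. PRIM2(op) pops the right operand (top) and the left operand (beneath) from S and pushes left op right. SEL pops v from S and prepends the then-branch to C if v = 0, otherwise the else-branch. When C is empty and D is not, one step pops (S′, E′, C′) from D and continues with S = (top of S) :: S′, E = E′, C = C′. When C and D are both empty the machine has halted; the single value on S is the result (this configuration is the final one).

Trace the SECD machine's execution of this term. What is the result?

Answer: 5

Execution trace:
[0] [S=∅ | E=∅ | C=[((λw. ((λv. w) -3)) (5 * 1))] | D=∅]
[1] [S=∅ | E=∅ | C=[(5 * 1) :: (λw. ((λv. w) -3)) :: AP] | D=∅]
[2] [S=∅ | E=∅ | C=[5 :: 1 :: PRIM2(mul) :: (λw. ((λv. w) -3)) :: AP] | D=∅]
[3] [S=[5] | E=∅ | C=[1 :: PRIM2(mul) :: (λw. ((λv. w) -3)) :: AP] | D=∅]
[4] [S=[1 :: 5] | E=∅ | C=[PRIM2(mul) :: (λw. ((λv. w) -3)) :: AP] | D=∅]
[5] [S=[5] | E=∅ | C=[(λw. ((λv. w) -3)) :: AP] | D=∅]
[6] [S=[clo(λw. ((λv. w) -3), ∅) :: 5] | E=∅ | C=[AP] | D=∅]
[7] [S=∅ | E={w↦5} | C=[((λv. w) -3)] | D=[(∅, ∅, ∅)]]
[8] [S=∅ | E={w↦5} | C=[-3 :: (λv. w) :: AP] | D=[(∅, ∅, ∅)]]
[9] [S=[-3] | E={w↦5} | C=[(λv. w) :: AP] | D=[(∅, ∅, ∅)]]
[10] [S=[clo(λv. w, {w↦5}) :: -3] | E={w↦5} | C=[AP] | D=[(∅, ∅, ∅)]]
[11] [S=∅ | E={v↦-3, w↦5} | C=[w] | D=[(∅, {w↦5}, ∅) :: (∅, ∅, ∅)]]
[12] [S=[5] | E={v↦-3, w↦5} | C=∅ | D=[(∅, {w↦5}, ∅) :: (∅, ∅, ∅)]]
[13] [S=[5] | E={w↦5} | C=∅ | D=[(∅, ∅, ∅)]]
[14] [S=[5] | E=∅ | C=∅ | D=∅]
→ final value 5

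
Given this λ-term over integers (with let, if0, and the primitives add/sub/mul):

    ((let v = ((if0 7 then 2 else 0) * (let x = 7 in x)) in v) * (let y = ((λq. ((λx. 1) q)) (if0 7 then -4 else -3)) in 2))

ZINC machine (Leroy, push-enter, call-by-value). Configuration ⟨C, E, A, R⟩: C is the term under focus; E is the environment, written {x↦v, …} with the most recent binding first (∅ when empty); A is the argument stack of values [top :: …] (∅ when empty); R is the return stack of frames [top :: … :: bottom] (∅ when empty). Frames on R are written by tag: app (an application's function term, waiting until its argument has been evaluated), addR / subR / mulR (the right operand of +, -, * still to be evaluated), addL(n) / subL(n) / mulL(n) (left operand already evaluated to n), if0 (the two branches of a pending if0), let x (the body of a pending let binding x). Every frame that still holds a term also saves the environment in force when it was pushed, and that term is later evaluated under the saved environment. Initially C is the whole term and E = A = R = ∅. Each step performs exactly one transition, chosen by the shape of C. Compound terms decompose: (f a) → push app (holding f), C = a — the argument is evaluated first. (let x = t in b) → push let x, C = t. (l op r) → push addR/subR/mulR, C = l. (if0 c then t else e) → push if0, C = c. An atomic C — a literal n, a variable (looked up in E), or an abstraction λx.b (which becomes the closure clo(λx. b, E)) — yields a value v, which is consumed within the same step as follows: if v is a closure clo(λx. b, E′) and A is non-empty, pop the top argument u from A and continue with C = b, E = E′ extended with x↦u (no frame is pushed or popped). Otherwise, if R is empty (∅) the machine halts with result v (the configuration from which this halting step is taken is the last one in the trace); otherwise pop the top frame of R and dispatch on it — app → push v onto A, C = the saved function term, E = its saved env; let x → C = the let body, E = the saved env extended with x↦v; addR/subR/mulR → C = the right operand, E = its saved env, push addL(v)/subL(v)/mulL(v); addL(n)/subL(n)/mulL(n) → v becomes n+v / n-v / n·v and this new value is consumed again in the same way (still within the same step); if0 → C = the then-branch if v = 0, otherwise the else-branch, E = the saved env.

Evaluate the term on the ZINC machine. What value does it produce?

t=0: [C=((let v = ((if0 7 then 2 else 0) * (let x = 7 in x)) in v) * (let y = ((λq. ((λx. 1) q)) (if0 7 then -4 else -3)) in 2)) | E=∅ | A=∅ | R=∅]
t=1: [C=(let v = ((if0 7 then 2 else 0) * (let x = 7 in x)) in v) | E=∅ | A=∅ | R=[mulR]]
t=2: [C=((if0 7 then 2 else 0) * (let x = 7 in x)) | E=∅ | A=∅ | R=[let v :: mulR]]
t=3: [C=(if0 7 then 2 else 0) | E=∅ | A=∅ | R=[mulR :: let v :: mulR]]
t=4: [C=7 | E=∅ | A=∅ | R=[if0 :: mulR :: let v :: mulR]]
t=5: [C=0 | E=∅ | A=∅ | R=[mulR :: let v :: mulR]]
t=6: [C=(let x = 7 in x) | E=∅ | A=∅ | R=[mulL(0) :: let v :: mulR]]
t=7: [C=7 | E=∅ | A=∅ | R=[let x :: mulL(0) :: let v :: mulR]]
t=8: [C=x | E={x↦7} | A=∅ | R=[mulL(0) :: let v :: mulR]]
t=9: [C=v | E={v↦0} | A=∅ | R=[mulR]]
t=10: [C=(let y = ((λq. ((λx. 1) q)) (if0 7 then -4 else -3)) in 2) | E=∅ | A=∅ | R=[mulL(0)]]
t=11: [C=((λq. ((λx. 1) q)) (if0 7 then -4 else -3)) | E=∅ | A=∅ | R=[let y :: mulL(0)]]
t=12: [C=(if0 7 then -4 else -3) | E=∅ | A=∅ | R=[app :: let y :: mulL(0)]]
t=13: [C=7 | E=∅ | A=∅ | R=[if0 :: app :: let y :: mulL(0)]]
t=14: [C=-3 | E=∅ | A=∅ | R=[app :: let y :: mulL(0)]]
t=15: [C=(λq. ((λx. 1) q)) | E=∅ | A=[-3] | R=[let y :: mulL(0)]]
t=16: [C=((λx. 1) q) | E={q↦-3} | A=∅ | R=[let y :: mulL(0)]]
t=17: [C=q | E={q↦-3} | A=∅ | R=[app :: let y :: mulL(0)]]
t=18: [C=(λx. 1) | E={q↦-3} | A=[-3] | R=[let y :: mulL(0)]]
t=19: [C=1 | E={x↦-3, q↦-3} | A=∅ | R=[let y :: mulL(0)]]
t=20: [C=2 | E={y↦1} | A=∅ | R=[mulL(0)]]
→ final value 0

Answer: 0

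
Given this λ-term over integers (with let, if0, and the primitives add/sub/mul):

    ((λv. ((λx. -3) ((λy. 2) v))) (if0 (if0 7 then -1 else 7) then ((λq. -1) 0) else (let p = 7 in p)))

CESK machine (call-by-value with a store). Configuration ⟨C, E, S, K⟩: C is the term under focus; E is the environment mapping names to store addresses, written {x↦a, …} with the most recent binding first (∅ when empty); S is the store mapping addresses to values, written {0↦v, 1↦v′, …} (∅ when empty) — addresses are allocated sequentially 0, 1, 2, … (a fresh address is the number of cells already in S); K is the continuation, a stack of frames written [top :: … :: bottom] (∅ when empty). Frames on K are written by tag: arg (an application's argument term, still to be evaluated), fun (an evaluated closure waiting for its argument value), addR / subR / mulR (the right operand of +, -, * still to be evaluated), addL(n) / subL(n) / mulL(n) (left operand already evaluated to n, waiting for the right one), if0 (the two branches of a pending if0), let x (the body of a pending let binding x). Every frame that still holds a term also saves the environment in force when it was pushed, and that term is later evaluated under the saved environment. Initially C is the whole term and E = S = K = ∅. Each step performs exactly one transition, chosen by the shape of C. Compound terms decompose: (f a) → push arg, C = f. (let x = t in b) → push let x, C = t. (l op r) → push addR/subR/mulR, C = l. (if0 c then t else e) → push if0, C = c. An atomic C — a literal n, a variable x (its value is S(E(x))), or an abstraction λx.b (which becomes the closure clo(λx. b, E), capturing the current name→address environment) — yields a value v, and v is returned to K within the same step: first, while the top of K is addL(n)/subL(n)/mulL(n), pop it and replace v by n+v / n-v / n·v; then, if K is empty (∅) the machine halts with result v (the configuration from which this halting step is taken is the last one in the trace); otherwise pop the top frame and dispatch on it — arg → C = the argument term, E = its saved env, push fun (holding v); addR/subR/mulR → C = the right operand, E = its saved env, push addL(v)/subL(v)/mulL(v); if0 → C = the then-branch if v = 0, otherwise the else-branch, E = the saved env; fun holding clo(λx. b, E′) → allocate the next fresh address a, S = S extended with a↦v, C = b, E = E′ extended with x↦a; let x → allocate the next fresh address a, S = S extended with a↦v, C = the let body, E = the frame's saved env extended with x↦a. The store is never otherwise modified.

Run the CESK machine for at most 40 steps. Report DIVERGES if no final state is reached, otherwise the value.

Answer: -3

Derivation:
0. <C=((λv. ((λx. -3) ((λy. 2) v))) (if0 (if0 7 then -1 else 7) then ((λq. -1) 0) else (let p = 7 in p))), E=∅, S=∅, K=∅>
1. <C=(λv. ((λx. -3) ((λy. 2) v))), E=∅, S=∅, K=[arg]>
2. <C=(if0 (if0 7 then -1 else 7) then ((λq. -1) 0) else (let p = 7 in p)), E=∅, S=∅, K=[fun]>
3. <C=(if0 7 then -1 else 7), E=∅, S=∅, K=[if0 :: fun]>
4. <C=7, E=∅, S=∅, K=[if0 :: if0 :: fun]>
5. <C=7, E=∅, S=∅, K=[if0 :: fun]>
6. <C=(let p = 7 in p), E=∅, S=∅, K=[fun]>
7. <C=7, E=∅, S=∅, K=[let p :: fun]>
8. <C=p, E={p↦0}, S={0↦7}, K=[fun]>
9. <C=((λx. -3) ((λy. 2) v)), E={v↦1}, S={0↦7, 1↦7}, K=∅>
10. <C=(λx. -3), E={v↦1}, S={0↦7, 1↦7}, K=[arg]>
11. <C=((λy. 2) v), E={v↦1}, S={0↦7, 1↦7}, K=[fun]>
12. <C=(λy. 2), E={v↦1}, S={0↦7, 1↦7}, K=[arg :: fun]>
13. <C=v, E={v↦1}, S={0↦7, 1↦7}, K=[fun :: fun]>
14. <C=2, E={y↦2, v↦1}, S={0↦7, 1↦7, 2↦7}, K=[fun]>
15. <C=-3, E={x↦3, v↦1}, S={0↦7, 1↦7, 2↦7, 3↦2}, K=∅>
→ final value -3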